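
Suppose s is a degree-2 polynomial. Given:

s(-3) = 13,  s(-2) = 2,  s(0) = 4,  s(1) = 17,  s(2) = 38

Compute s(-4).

32

Write s(t) = at² + bt + c; the 5 given values yield a linear system in the 3 coefficients.
Solving, s(t) = 4t² + 9t + 4.
Then s(-4) = 32.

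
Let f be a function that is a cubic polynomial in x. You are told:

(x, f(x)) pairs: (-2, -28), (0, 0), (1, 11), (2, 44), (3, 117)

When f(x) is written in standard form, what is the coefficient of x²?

Write f(x) = ax³ + bx² + cx + d; the 5 given values yield a linear system in the 4 coefficients.
Solving, f(x) = 3x³ + 2x² + 6x.
The coefficient of x² is 2.

2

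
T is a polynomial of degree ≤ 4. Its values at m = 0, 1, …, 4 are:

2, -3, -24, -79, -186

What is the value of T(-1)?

First differences: -5, -21, -55, -107. Second differences: -16, -34, -52. Third differences: -18, -18.
Level-3 differences are constant, so T has degree 3.
Fitting a degree-3 polynomial gives T(m) = -3m³ + m² - 3m + 2.
Then T(-1) = 9.

9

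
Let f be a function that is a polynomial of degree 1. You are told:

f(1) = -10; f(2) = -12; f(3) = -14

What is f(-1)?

Write f(m) = am + b; the 3 given values yield a linear system in the 2 coefficients.
Solving, f(m) = -2m - 8.
Then f(-1) = -6.

-6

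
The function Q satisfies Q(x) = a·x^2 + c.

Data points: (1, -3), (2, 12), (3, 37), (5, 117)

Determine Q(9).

From Q(1) = -3 and Q(2) = 12: 1a + c = -3 and 4a + c = 12.
Subtracting: 3a = 15, so a = 5; then c = -3 − 5·1 = -8.
So Q(x) = 5x² − 8, and Q(9) = 397.

397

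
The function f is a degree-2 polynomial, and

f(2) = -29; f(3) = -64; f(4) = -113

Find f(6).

Write f(k) = ak² + bk + c; the 3 given values yield a linear system in the 3 coefficients.
Solving, f(k) = -7k² - 1.
Then f(6) = -253.

-253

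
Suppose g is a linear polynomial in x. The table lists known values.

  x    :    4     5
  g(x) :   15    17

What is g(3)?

Write g(x) = ax + b; the 2 given values yield a linear system in the 2 coefficients.
Solving, g(x) = 2x + 7.
Then g(3) = 13.

13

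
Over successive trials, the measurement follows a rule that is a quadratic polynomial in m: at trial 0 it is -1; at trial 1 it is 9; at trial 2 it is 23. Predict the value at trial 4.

63

Write the value at m as P(m).
Write P(m) = am² + bm + c; the 3 given values yield a linear system in the 3 coefficients.
Solving, P(m) = 2m² + 8m - 1.
Then P(4) = 63.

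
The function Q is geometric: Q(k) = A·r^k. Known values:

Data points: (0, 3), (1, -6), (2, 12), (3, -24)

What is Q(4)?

Consecutive ratio: -6/3 = -2, and 12/(-6) = -2, so r = -2.
Then A·(-2)^0 = 3 gives A = 3, and Q(k) = 3·(-2)^k.
Q(4) = 3·(-2)^4 = 48.

48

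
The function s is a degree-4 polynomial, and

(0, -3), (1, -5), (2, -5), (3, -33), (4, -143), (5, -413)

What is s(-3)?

-45

First differences: -2, 0, -28, -110, -270. Second differences: 2, -28, -82, -160. Third differences: -30, -54, -78. Fourth differences: -24, -24.
Level-4 differences are constant, so s has degree 4.
Fitting a degree-4 polynomial gives s(m) = -m^4 + m³ + 5m² - 7m - 3.
Then s(-3) = -45.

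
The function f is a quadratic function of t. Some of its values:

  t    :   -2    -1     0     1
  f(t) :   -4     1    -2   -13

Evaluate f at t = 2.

Write f(t) = at² + bt + c; the 4 given values yield a linear system in the 3 coefficients.
Solving, f(t) = -4t² - 7t - 2.
Then f(2) = -32.

-32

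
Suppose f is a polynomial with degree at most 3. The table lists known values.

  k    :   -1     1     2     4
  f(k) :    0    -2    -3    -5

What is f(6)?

Write f(k) = ak³ + bk² + ck + d; the 4 given values yield a linear system in the 4 coefficients.
Solving, the top 2 coefficients vanish, and f(k) = -k - 1.
Then f(6) = -7.

-7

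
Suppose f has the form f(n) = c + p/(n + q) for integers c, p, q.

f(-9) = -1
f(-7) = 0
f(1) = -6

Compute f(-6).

(f(n) − c)(n + q) = p for each data point; the three points give a linear system in c and q, then p follows.
Solving: c = -3, q = 3, p = -12, so f(n) = -3 − 12/(n + 3).
Then f(-6) = -3 − 12/(-3) = 1.

1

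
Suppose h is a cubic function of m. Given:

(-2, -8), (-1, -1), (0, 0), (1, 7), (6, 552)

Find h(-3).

-33

Write h(m) = am³ + bm² + cm + d; the 5 given values yield a linear system in the 4 coefficients.
Solving, h(m) = 2m³ + 3m² + 2m.
Then h(-3) = -33.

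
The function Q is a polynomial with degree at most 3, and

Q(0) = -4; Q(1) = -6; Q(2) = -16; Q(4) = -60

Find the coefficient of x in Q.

2

Write Q(x) = ax³ + bx² + cx + d; the 4 given values yield a linear system in the 4 coefficients.
Solving, the leading coefficient vanishes, and Q(x) = -4x² + 2x - 4.
The coefficient of x is 2.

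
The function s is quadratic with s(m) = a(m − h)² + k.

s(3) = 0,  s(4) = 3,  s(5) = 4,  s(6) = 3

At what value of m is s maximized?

First differences 3, 1, -1; second difference -2 = 2a, so a = -1.
Expanding, the m-coefficient is −2ah = 2h; matching it to the data gives h = 5, and then k = 4.
So s(m) = -1(m − 5)² + 4.
Hence h = 5.

5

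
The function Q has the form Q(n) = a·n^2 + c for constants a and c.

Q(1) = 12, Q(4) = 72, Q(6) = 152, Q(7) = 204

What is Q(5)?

From Q(1) = 12 and Q(4) = 72: 1a + c = 12 and 16a + c = 72.
Subtracting: 15a = 60, so a = 4; then c = 12 − 4·1 = 8.
So Q(n) = 4n² + 8, and Q(5) = 108.

108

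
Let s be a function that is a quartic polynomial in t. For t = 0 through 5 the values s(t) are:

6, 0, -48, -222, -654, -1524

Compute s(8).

First differences: -6, -48, -174, -432, -870. Second differences: -42, -126, -258, -438. Third differences: -84, -132, -180. Fourth differences: -48, -48.
Level-4 differences are constant, so s has degree 4.
Fitting a degree-4 polynomial gives s(t) = -2t^4 - 2t³ - t² - t + 6.
Then s(8) = -9282.

-9282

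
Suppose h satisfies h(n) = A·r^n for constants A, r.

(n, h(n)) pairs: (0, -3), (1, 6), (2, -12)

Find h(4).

Consecutive ratio: 6/(-3) = -2, and -12/6 = -2, so r = -2.
Then A·(-2)^0 = -3 gives A = -3, and h(n) = -3·(-2)^n.
h(4) = -3·(-2)^4 = -48.

-48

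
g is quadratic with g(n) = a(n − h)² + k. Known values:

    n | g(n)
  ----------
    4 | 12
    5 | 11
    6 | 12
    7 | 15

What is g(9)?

First differences -1, 1, 3; second difference 2 = 2a, so a = 1.
Expanding, the n-coefficient is −2ah = -2h; matching it to the data gives h = 5, and then k = 11.
So g(n) = 1(n − 5)² + 11.
g(9) = 1·4² + 11 = 27.

27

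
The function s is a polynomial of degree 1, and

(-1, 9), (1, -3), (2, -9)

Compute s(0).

3

Write s(x) = ax + b; the 3 given values yield a linear system in the 2 coefficients.
Solving, s(x) = -6x + 3.
Then s(0) = 3.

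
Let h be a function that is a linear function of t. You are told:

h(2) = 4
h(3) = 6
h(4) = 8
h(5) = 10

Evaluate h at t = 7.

First differences: 2, 2, 2.
Level-1 differences are constant, so h has degree 1.
Fitting a degree-1 polynomial gives h(t) = 2t.
Then h(7) = 14.

14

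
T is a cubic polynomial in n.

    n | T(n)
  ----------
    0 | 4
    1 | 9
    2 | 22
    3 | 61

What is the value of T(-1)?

-11

Write T(n) = an³ + bn² + cn + d; the 4 given values yield a linear system in the 4 coefficients.
Solving, T(n) = 3n³ - 5n² + 7n + 4.
Then T(-1) = -11.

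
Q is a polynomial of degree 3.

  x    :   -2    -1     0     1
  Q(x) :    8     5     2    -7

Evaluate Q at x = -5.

77

Write Q(x) = ax³ + bx² + cx + d; the 4 given values yield a linear system in the 4 coefficients.
Solving, Q(x) = -x³ - 3x² - 5x + 2.
Then Q(-5) = 77.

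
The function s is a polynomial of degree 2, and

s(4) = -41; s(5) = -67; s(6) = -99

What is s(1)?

1

Write s(n) = an² + bn + c; the 3 given values yield a linear system in the 3 coefficients.
Solving, s(n) = -3n² + n + 3.
Then s(1) = 1.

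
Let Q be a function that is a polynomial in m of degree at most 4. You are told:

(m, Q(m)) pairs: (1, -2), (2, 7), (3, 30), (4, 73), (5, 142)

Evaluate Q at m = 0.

Write Q(m) = am^4 + bm³ + cm² + dm + e; the 5 given values yield a linear system in the 5 coefficients.
Solving, the leading coefficient vanishes, and Q(m) = m³ + m² - m - 3.
Then Q(0) = -3.

-3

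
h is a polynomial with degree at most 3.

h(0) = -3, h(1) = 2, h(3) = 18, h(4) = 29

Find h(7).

Write h(x) = ax³ + bx² + cx + d; the 4 given values yield a linear system in the 4 coefficients.
Solving, the leading coefficient vanishes, and h(x) = x² + 4x - 3.
Then h(7) = 74.

74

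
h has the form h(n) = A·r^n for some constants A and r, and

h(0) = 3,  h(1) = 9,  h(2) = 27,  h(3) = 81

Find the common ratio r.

Consecutive ratio: 9/3 = 3, and 27/9 = 3, so r = 3.
Then A·3^0 = 3 gives A = 3, and h(n) = 3·3^n.

3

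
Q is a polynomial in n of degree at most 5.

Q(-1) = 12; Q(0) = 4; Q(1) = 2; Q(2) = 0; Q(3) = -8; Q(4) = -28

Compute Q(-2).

Write Q(n) = an^5 + bn^4 + cn³ + dn² + en + p; the 6 given values yield a linear system in the 6 coefficients.
Solving, the top 2 coefficients vanish, and Q(n) = -n³ + 3n² - 4n + 4.
Then Q(-2) = 32.

32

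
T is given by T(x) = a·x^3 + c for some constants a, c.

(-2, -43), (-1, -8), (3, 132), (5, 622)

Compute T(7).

1712

From T(-2) = -43 and T(-1) = -8: -8a + c = -43 and -1a + c = -8.
Subtracting: 7a = 35, so a = 5; then c = -43 − 5·(-8) = -3.
So T(x) = 5x³ − 3, and T(7) = 1712.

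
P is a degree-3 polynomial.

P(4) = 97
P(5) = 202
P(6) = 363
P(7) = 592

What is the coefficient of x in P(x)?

Write P(x) = ax³ + bx² + cx + d; the 4 given values yield a linear system in the 4 coefficients.
Solving, P(x) = 2x³ - 2x² + x - 3.
The coefficient of x is 1.

1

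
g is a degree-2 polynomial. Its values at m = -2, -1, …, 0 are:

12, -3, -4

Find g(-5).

Write g(m) = am² + bm + c; the 3 given values yield a linear system in the 3 coefficients.
Solving, g(m) = 7m² + 6m - 4.
Then g(-5) = 141.

141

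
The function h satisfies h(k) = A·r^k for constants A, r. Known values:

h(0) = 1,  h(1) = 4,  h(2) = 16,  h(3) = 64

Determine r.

4

Consecutive ratio: 4/1 = 4, and 16/4 = 4, so r = 4.
Then A·4^0 = 1 gives A = 1, and h(k) = 1·4^k.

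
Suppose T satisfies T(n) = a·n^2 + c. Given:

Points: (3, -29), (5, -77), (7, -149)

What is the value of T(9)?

-245

From T(3) = -29 and T(5) = -77: 9a + c = -29 and 25a + c = -77.
Subtracting: 16a = -48, so a = -3; then c = -29 − (-3)·9 = -2.
So T(n) = -3n² − 2, and T(9) = -245.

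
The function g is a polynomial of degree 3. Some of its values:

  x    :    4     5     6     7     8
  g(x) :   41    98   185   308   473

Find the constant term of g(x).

-7

First differences: 57, 87, 123, 165. Second differences: 30, 36, 42. Third differences: 6, 6.
Level-3 differences are constant, so g has degree 3.
Fitting a degree-3 polynomial gives g(x) = x³ - 4x - 7.
The constant term is g(0) = -7.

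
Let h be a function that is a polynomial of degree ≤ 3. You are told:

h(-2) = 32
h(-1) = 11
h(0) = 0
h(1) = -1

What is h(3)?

27

First differences: -21, -11, -1. Second differences: 10, 10.
Level-2 differences are constant, so h has degree 2.
Fitting a degree-2 polynomial gives h(m) = 5m² - 6m.
Then h(3) = 27.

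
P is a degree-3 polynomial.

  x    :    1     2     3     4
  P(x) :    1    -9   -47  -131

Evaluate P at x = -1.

Write P(x) = ax³ + bx² + cx + d; the 4 given values yield a linear system in the 4 coefficients.
Solving, P(x) = -3x³ + 4x² - x + 1.
Then P(-1) = 9.

9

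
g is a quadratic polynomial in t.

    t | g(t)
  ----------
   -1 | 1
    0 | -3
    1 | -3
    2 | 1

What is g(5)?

37

First differences: -4, 0, 4. Second differences: 4, 4.
Level-2 differences are constant, so g has degree 2.
Fitting a degree-2 polynomial gives g(t) = 2t² - 2t - 3.
Then g(5) = 37.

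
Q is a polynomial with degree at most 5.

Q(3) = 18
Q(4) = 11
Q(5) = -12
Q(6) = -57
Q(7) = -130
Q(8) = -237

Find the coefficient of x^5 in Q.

0

First differences: -7, -23, -45, -73, -107. Second differences: -16, -22, -28, -34. Third differences: -6, -6, -6.
Level-3 differences are constant, so Q has degree 3.
Fitting a degree-3 polynomial gives Q(x) = -x³ + 4x² + 2x + 3.
The coefficient of x^5 is 0.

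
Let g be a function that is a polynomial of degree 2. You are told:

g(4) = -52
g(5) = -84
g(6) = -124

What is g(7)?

-172

Write g(k) = ak² + bk + c; the 3 given values yield a linear system in the 3 coefficients.
Solving, g(k) = -4k² + 4k - 4.
Then g(7) = -172.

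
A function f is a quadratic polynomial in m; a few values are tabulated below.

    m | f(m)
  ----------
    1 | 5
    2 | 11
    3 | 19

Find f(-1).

-1

Write f(m) = am² + bm + c; the 3 given values yield a linear system in the 3 coefficients.
Solving, f(m) = m² + 3m + 1.
Then f(-1) = -1.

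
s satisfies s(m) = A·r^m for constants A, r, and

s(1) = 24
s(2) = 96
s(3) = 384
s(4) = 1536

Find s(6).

24576

Consecutive ratio: 96/24 = 4, and 384/96 = 4, so r = 4.
Then A·4^1 = 24 gives A = 6, and s(m) = 6·4^m.
s(6) = 6·4^6 = 24576.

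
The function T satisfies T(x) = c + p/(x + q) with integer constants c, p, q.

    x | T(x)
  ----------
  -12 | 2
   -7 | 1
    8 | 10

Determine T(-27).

3

(T(x) − c)(x + q) = p for each data point; the three points give a linear system in c and q, then p follows.
Solving: c = 4, q = -3, p = 30, so T(x) = 4 + 30/(x − 3).
Then T(-27) = 4 + 30/(-30) = 3.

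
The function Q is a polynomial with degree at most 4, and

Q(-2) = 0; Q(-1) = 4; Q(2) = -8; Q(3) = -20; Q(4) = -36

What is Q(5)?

Write Q(x) = ax^4 + bx³ + cx² + dx + e; the 5 given values yield a linear system in the 5 coefficients.
Solving, the top 2 coefficients vanish, and Q(x) = -2x² - 2x + 4.
Then Q(5) = -56.

-56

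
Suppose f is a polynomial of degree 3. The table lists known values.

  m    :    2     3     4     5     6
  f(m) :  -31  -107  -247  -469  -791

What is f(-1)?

First differences: -76, -140, -222, -322. Second differences: -64, -82, -100. Third differences: -18, -18.
Level-3 differences are constant, so f has degree 3.
Fitting a degree-3 polynomial gives f(m) = -3m³ - 5m² + 6m + 1.
Then f(-1) = -7.

-7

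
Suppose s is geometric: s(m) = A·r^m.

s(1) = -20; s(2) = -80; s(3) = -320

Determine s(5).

Consecutive ratio: -80/(-20) = 4, and -320/(-80) = 4, so r = 4.
Then A·4^1 = -20 gives A = -5, and s(m) = -5·4^m.
s(5) = -5·4^5 = -5120.

-5120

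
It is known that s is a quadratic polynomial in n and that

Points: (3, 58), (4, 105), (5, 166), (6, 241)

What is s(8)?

433

First differences: 47, 61, 75. Second differences: 14, 14.
Level-2 differences are constant, so s has degree 2.
Fitting a degree-2 polynomial gives s(n) = 7n² - 2n + 1.
Then s(8) = 433.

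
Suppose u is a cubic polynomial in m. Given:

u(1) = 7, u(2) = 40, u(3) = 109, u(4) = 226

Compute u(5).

Write u(m) = am³ + bm² + cm + d; the 4 given values yield a linear system in the 4 coefficients.
Solving, u(m) = 2m³ + 6m² + m - 2.
Then u(5) = 403.

403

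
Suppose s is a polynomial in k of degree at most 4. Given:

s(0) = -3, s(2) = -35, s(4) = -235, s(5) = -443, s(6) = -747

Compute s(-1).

Write s(k) = ak^4 + bk³ + ck² + dk + e; the 5 given values yield a linear system in the 5 coefficients.
Solving, the leading coefficient vanishes, and s(k) = -3k³ - 3k² + 2k - 3.
Then s(-1) = -5.

-5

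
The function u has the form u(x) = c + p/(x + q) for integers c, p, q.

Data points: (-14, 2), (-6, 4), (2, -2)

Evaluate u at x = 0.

-5

(u(x) − c)(x + q) = p for each data point; the three points give a linear system in c and q, then p follows.
Solving: c = 1, q = 2, p = -12, so u(x) = 1 − 12/(x + 2).
Then u(0) = 1 − 12/2 = -5.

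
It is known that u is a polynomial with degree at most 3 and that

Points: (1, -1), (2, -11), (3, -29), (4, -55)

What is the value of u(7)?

Write u(x) = ax³ + bx² + cx + d; the 4 given values yield a linear system in the 4 coefficients.
Solving, the leading coefficient vanishes, and u(x) = -4x² + 2x + 1.
Then u(7) = -181.

-181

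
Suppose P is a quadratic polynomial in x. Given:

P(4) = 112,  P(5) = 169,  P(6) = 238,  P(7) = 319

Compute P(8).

412

First differences: 57, 69, 81. Second differences: 12, 12.
Level-2 differences are constant, so P has degree 2.
Extending the table by one column gives the next first difference 93, so P(8) = 319 + 93 = 412.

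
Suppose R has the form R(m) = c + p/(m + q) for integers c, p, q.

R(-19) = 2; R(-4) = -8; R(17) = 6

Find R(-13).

1

(R(m) − c)(m + q) = p for each data point; the three points give a linear system in c and q, then p follows.
Solving: c = 4, q = 1, p = 36, so R(m) = 4 + 36/(m + 1).
Then R(-13) = 4 + 36/(-12) = 1.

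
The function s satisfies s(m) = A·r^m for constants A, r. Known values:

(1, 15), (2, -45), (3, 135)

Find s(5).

Consecutive ratio: -45/15 = -3, and 135/(-45) = -3, so r = -3.
Then A·(-3)^1 = 15 gives A = -5, and s(m) = -5·(-3)^m.
s(5) = -5·(-3)^5 = 1215.

1215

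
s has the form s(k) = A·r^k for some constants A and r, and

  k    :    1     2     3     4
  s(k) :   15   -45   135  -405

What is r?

Consecutive ratio: -45/15 = -3, and 135/(-45) = -3, so r = -3.
Then A·(-3)^1 = 15 gives A = -5, and s(k) = -5·(-3)^k.

-3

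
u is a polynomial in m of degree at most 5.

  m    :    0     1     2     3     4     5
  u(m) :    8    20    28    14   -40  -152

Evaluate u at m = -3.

Write u(m) = am^5 + bm^4 + cm³ + dm² + em + p; the 6 given values yield a linear system in the 6 coefficients.
Solving, the top 2 coefficients vanish, and u(m) = -3m³ + 7m² + 8m + 8.
Then u(-3) = 128.

128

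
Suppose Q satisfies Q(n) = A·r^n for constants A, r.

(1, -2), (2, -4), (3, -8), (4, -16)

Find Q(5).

Consecutive ratio: -4/(-2) = 2, and -8/(-4) = 2, so r = 2.
Then A·2^1 = -2 gives A = -1, and Q(n) = -1·2^n.
Q(5) = -1·2^5 = -32.

-32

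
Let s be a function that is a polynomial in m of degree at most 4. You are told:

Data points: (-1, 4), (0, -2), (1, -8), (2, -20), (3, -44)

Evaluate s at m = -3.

Write s(m) = am^4 + bm³ + cm² + dm + e; the 5 given values yield a linear system in the 5 coefficients.
Solving, the leading coefficient vanishes, and s(m) = -m³ - 5m - 2.
Then s(-3) = 40.

40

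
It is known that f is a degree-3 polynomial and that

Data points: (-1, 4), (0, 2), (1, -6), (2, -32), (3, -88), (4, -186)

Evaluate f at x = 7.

First differences: -2, -8, -26, -56, -98. Second differences: -6, -18, -30, -42. Third differences: -12, -12, -12.
Level-3 differences are constant, so f has degree 3.
Fitting a degree-3 polynomial gives f(x) = -2x³ - 3x² - 3x + 2.
Then f(7) = -852.

-852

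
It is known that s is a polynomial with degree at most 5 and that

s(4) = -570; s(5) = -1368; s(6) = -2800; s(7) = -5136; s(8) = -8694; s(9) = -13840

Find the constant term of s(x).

2

First differences: -798, -1432, -2336, -3558, -5146. Second differences: -634, -904, -1222, -1588. Third differences: -270, -318, -366. Fourth differences: -48, -48.
Level-4 differences are constant, so s has degree 4.
Fitting a degree-4 polynomial gives s(x) = -2x^4 - x³ + x + 2.
The constant term is s(0) = 2.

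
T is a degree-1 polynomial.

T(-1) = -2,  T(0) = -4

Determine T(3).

-10

Write T(n) = an + b; the 2 given values yield a linear system in the 2 coefficients.
Solving, T(n) = -2n - 4.
Then T(3) = -10.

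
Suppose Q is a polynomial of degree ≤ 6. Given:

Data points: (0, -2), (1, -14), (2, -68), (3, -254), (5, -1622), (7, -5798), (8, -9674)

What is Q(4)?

Write Q(n) = an^6 + bn^5 + cn^4 + dn³ + en² + pn + q; the 7 given values yield a linear system in the 7 coefficients.
Solving, the top 2 coefficients vanish, and Q(n) = -2n^4 - 3n³ + 2n² - 9n - 2.
Then Q(4) = -710.

-710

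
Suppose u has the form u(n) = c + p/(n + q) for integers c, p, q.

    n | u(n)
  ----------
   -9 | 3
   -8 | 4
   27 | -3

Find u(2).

-8

(u(n) − c)(n + q) = p for each data point; the three points give a linear system in c and q, then p follows.
Solving: c = -2, q = 3, p = -30, so u(n) = -2 − 30/(n + 3).
Then u(2) = -2 − 30/5 = -8.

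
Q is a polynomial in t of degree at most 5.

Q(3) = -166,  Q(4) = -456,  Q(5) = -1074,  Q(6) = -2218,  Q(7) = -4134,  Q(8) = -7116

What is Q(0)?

-4

First differences: -290, -618, -1144, -1916, -2982. Second differences: -328, -526, -772, -1066. Third differences: -198, -246, -294. Fourth differences: -48, -48.
Level-4 differences are constant, so Q has degree 4.
Fitting a degree-4 polynomial gives Q(t) = -2t^4 + 3t³ - 6t² - 9t - 4.
The constant term is Q(0) = -4.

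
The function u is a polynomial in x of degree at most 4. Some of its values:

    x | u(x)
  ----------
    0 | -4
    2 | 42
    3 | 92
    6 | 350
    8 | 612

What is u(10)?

Write u(x) = ax^4 + bx³ + cx² + dx + e; the 5 given values yield a linear system in the 5 coefficients.
Solving, the top 2 coefficients vanish, and u(x) = 9x² + 5x - 4.
Then u(10) = 946.

946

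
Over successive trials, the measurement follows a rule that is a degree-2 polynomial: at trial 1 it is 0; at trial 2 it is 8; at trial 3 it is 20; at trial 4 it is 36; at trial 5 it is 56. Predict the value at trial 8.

Write the value at t as P(t).
First differences: 8, 12, 16, 20. Second differences: 4, 4, 4.
Level-2 differences are constant, so P has degree 2.
Fitting a degree-2 polynomial gives P(t) = 2t² + 2t - 4.
Then P(8) = 140.

140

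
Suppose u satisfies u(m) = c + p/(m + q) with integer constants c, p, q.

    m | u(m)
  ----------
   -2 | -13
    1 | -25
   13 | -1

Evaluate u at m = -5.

-10

(u(m) − c)(m + q) = p for each data point; the three points give a linear system in c and q, then p follows.
Solving: c = -5, q = -3, p = 40, so u(m) = -5 + 40/(m − 3).
Then u(-5) = -5 + 40/(-8) = -10.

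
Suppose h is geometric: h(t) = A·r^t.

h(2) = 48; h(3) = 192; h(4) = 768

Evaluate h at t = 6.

12288

Consecutive ratio: 192/48 = 4, and 768/192 = 4, so r = 4.
Then A·4^2 = 48 gives A = 3, and h(t) = 3·4^t.
h(6) = 3·4^6 = 12288.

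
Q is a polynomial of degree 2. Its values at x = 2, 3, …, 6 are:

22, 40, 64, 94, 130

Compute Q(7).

172

First differences: 18, 24, 30, 36. Second differences: 6, 6, 6.
Level-2 differences are constant, so Q has degree 2.
Extending the table by one column gives the next first difference 42, so Q(7) = 130 + 42 = 172.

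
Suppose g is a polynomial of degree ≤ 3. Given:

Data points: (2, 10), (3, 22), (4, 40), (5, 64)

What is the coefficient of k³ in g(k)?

First differences: 12, 18, 24. Second differences: 6, 6.
Level-2 differences are constant, so g has degree 2.
Fitting a degree-2 polynomial gives g(k) = 3k² - 3k + 4.
The coefficient of k³ is 0.

0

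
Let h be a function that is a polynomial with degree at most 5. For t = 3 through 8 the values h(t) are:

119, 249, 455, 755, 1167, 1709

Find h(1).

15

First differences: 130, 206, 300, 412, 542. Second differences: 76, 94, 112, 130. Third differences: 18, 18, 18.
Level-3 differences are constant, so h has degree 3.
Fitting a degree-3 polynomial gives h(t) = 3t³ + 2t² + 5t + 5.
Then h(1) = 15.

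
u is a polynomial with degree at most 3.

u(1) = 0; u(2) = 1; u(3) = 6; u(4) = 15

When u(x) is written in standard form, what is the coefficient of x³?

0

First differences: 1, 5, 9. Second differences: 4, 4.
Level-2 differences are constant, so u has degree 2.
Fitting a degree-2 polynomial gives u(x) = 2x² - 5x + 3.
The coefficient of x³ is 0.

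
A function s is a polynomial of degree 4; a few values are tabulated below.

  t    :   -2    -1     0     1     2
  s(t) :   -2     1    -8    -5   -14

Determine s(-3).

Write s(t) = at^4 + bt³ + ct² + dt + e; the 5 given values yield a linear system in the 5 coefficients.
Solving, s(t) = -2t^4 + 8t² - 3t - 8.
Then s(-3) = -89.

-89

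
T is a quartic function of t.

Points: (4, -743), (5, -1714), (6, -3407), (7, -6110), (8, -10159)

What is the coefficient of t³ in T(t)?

Write T(t) = at^4 + bt³ + ct² + dt + e; the 5 given values yield a linear system in the 5 coefficients.
Solving, T(t) = -2t^4 - 4t³ + t² + 2t + 1.
The coefficient of t³ is -4.

-4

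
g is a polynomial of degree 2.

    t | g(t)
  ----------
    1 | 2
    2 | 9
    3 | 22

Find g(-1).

Write g(t) = at² + bt + c; the 3 given values yield a linear system in the 3 coefficients.
Solving, g(t) = 3t² - 2t + 1.
Then g(-1) = 6.

6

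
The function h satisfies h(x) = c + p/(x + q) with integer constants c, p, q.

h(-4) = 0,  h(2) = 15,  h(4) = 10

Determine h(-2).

(h(x) − c)(x + q) = p for each data point; the three points give a linear system in c and q, then p follows.
Solving: c = 5, q = 0, p = 20, so h(x) = 5 + 20/(x + 0).
Then h(-2) = 5 + 20/(-2) = -5.

-5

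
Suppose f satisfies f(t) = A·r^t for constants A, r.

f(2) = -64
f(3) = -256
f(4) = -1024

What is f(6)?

-16384

Consecutive ratio: -256/(-64) = 4, and -1024/(-256) = 4, so r = 4.
Then A·4^2 = -64 gives A = -4, and f(t) = -4·4^t.
f(6) = -4·4^6 = -16384.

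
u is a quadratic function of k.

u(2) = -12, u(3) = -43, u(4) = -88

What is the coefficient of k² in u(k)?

Write u(k) = ak² + bk + c; the 3 given values yield a linear system in the 3 coefficients.
Solving, u(k) = -7k² + 4k + 8.
The coefficient of k² is -7.

-7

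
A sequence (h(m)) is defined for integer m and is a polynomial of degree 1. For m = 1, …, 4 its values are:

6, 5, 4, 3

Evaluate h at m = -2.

9

First differences: -1, -1, -1.
Level-1 differences are constant, so h has degree 1.
Fitting a degree-1 polynomial gives h(m) = -m + 7.
Then h(-2) = 9.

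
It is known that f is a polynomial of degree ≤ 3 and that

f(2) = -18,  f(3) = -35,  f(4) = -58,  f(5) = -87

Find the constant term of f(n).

First differences: -17, -23, -29. Second differences: -6, -6.
Level-2 differences are constant, so f has degree 2.
Fitting a degree-2 polynomial gives f(n) = -3n² - 2n - 2.
The constant term is f(0) = -2.

-2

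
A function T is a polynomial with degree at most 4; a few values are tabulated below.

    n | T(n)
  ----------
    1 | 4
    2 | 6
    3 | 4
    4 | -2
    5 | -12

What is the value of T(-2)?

-26

Write T(n) = an^4 + bn³ + cn² + dn + e; the 5 given values yield a linear system in the 5 coefficients.
Solving, the top 2 coefficients vanish, and T(n) = -2n² + 8n - 2.
Then T(-2) = -26.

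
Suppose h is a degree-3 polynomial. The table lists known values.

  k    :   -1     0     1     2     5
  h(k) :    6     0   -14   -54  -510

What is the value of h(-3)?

66

Write h(k) = ak³ + bk² + ck + d; the 5 given values yield a linear system in the 4 coefficients.
Solving, h(k) = -3k³ - 4k² - 7k.
Then h(-3) = 66.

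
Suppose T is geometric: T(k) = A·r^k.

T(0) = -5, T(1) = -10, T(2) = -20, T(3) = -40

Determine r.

Consecutive ratio: -10/(-5) = 2, and -20/(-10) = 2, so r = 2.
Then A·2^0 = -5 gives A = -5, and T(k) = -5·2^k.

2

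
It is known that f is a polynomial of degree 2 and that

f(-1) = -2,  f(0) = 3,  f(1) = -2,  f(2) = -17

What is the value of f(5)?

-122

Write f(m) = am² + bm + c; the 4 given values yield a linear system in the 3 coefficients.
Solving, f(m) = -5m² + 3.
Then f(5) = -122.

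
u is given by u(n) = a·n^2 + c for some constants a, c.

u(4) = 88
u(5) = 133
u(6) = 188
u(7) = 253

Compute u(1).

From u(4) = 88 and u(5) = 133: 16a + c = 88 and 25a + c = 133.
Subtracting: 9a = 45, so a = 5; then c = 88 − 5·16 = 8.
So u(n) = 5n² + 8, and u(1) = 13.

13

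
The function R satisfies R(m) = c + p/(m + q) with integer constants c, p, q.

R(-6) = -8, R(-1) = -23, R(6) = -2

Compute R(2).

(R(m) − c)(m + q) = p for each data point; the three points give a linear system in c and q, then p follows.
Solving: c = -5, q = 0, p = 18, so R(m) = -5 + 18/(m + 0).
Then R(2) = -5 + 18/2 = 4.

4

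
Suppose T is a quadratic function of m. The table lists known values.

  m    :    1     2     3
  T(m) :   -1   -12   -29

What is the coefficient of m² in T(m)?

Write T(m) = am² + bm + c; the 3 given values yield a linear system in the 3 coefficients.
Solving, T(m) = -3m² - 2m + 4.
The coefficient of m² is -3.

-3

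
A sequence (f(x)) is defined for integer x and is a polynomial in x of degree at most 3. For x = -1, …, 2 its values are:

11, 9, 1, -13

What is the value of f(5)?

-91

First differences: -2, -8, -14. Second differences: -6, -6.
Level-2 differences are constant, so f has degree 2.
Fitting a degree-2 polynomial gives f(x) = -3x² - 5x + 9.
Then f(5) = -91.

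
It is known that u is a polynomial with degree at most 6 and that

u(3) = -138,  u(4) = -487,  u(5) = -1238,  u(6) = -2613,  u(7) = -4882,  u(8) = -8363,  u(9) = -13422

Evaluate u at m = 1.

Write u(m) = am^6 + bm^5 + cm^4 + dm³ + em² + pm + q; the 7 given values yield a linear system in the 7 coefficients.
Solving, the top 2 coefficients vanish, and u(m) = -2m^4 - m³ + 5m² + 3m - 3.
Then u(1) = 2.

2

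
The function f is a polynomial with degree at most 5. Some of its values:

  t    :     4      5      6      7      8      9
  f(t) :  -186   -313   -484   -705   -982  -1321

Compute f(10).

First differences: -127, -171, -221, -277, -339. Second differences: -44, -50, -56, -62. Third differences: -6, -6, -6.
Level-3 differences are constant, so f has degree 3.
Fitting a degree-3 polynomial gives f(t) = -t³ - 7t² - 3t + 2.
Then f(10) = -1728.

-1728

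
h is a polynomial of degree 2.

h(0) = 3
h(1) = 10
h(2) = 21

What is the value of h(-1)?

0

Write h(k) = ak² + bk + c; the 3 given values yield a linear system in the 3 coefficients.
Solving, h(k) = 2k² + 5k + 3.
Then h(-1) = 0.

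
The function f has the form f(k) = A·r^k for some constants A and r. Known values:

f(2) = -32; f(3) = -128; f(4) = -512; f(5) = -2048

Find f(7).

-32768

Consecutive ratio: -128/(-32) = 4, and -512/(-128) = 4, so r = 4.
Then A·4^2 = -32 gives A = -2, and f(k) = -2·4^k.
f(7) = -2·4^7 = -32768.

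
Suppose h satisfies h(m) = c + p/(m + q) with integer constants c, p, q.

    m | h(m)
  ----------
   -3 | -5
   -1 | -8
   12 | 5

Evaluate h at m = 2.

(h(m) − c)(m + q) = p for each data point; the three points give a linear system in c and q, then p follows.
Solving: c = 1, q = -3, p = 36, so h(m) = 1 + 36/(m − 3).
Then h(2) = 1 + 36/(-1) = -35.

-35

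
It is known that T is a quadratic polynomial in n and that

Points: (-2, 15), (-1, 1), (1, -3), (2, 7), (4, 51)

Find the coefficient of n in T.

Write T(n) = an² + bn + c; the 5 given values yield a linear system in the 3 coefficients.
Solving, T(n) = 4n² - 2n - 5.
The coefficient of n is -2.

-2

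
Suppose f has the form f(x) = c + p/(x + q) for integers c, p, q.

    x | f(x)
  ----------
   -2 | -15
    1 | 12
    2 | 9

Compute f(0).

21

(f(x) − c)(x + q) = p for each data point; the three points give a linear system in c and q, then p follows.
Solving: c = 3, q = 1, p = 18, so f(x) = 3 + 18/(x + 1).
Then f(0) = 3 + 18/1 = 21.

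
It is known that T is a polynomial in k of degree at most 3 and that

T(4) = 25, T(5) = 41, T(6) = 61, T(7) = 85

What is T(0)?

1

First differences: 16, 20, 24. Second differences: 4, 4.
Level-2 differences are constant, so T has degree 2.
Fitting a degree-2 polynomial gives T(k) = 2k² - 2k + 1.
The constant term is T(0) = 1.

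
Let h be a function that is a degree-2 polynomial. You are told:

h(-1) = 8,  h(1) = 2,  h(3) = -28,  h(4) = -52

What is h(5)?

Write h(t) = at² + bt + c; the 4 given values yield a linear system in the 3 coefficients.
Solving, h(t) = -3t² - 3t + 8.
Then h(5) = -82.

-82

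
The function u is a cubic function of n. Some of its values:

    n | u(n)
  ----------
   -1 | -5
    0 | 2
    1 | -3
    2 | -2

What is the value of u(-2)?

-42

Write u(n) = an³ + bn² + cn + d; the 4 given values yield a linear system in the 4 coefficients.
Solving, u(n) = 3n³ - 6n² - 2n + 2.
Then u(-2) = -42.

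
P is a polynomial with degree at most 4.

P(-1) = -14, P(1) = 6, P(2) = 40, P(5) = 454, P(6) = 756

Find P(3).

Write P(n) = an^4 + bn³ + cn² + dn + e; the 5 given values yield a linear system in the 5 coefficients.
Solving, the leading coefficient vanishes, and P(n) = 3n³ + 2n² + 7n - 6.
Then P(3) = 114.

114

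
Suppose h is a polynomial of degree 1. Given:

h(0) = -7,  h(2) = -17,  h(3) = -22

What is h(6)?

-37

Write h(n) = an + b; the 3 given values yield a linear system in the 2 coefficients.
Solving, h(n) = -5n - 7.
Then h(6) = -37.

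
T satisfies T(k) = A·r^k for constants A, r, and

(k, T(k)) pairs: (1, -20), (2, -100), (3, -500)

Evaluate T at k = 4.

Consecutive ratio: -100/(-20) = 5, and -500/(-100) = 5, so r = 5.
Then A·5^1 = -20 gives A = -4, and T(k) = -4·5^k.
T(4) = -4·5^4 = -2500.

-2500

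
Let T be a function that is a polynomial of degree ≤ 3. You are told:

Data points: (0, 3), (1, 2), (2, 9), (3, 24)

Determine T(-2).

29

Write T(t) = at³ + bt² + ct + d; the 4 given values yield a linear system in the 4 coefficients.
Solving, the leading coefficient vanishes, and T(t) = 4t² - 5t + 3.
Then T(-2) = 29.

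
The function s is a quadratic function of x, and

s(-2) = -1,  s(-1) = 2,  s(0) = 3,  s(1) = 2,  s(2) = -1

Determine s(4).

-13

Write s(x) = ax² + bx + c; the 5 given values yield a linear system in the 3 coefficients.
Solving, s(x) = -x² + 3.
Then s(4) = -13.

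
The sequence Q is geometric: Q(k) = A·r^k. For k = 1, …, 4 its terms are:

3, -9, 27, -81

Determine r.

-3

Consecutive ratio: -9/3 = -3, and 27/(-9) = -3, so r = -3.
Then A·(-3)^1 = 3 gives A = -1, and Q(k) = -1·(-3)^k.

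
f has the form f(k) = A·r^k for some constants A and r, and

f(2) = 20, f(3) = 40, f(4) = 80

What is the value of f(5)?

Consecutive ratio: 40/20 = 2, and 80/40 = 2, so r = 2.
Then A·2^2 = 20 gives A = 5, and f(k) = 5·2^k.
f(5) = 5·2^5 = 160.

160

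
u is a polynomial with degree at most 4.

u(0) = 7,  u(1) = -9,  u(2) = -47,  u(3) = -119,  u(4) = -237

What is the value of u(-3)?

43

First differences: -16, -38, -72, -118. Second differences: -22, -34, -46. Third differences: -12, -12.
Level-3 differences are constant, so u has degree 3.
Fitting a degree-3 polynomial gives u(m) = -2m³ - 5m² - 9m + 7.
Then u(-3) = 43.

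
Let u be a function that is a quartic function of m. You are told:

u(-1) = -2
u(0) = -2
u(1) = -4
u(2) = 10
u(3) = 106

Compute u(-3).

160

Write u(m) = am^4 + bm³ + cm² + dm + e; the 5 given values yield a linear system in the 5 coefficients.
Solving, u(m) = 2m^4 - m³ - 3m² - 2.
Then u(-3) = 160.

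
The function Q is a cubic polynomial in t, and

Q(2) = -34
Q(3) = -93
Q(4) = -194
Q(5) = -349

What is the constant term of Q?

6

Write Q(t) = at³ + bt² + ct + d; the 4 given values yield a linear system in the 4 coefficients.
Solving, Q(t) = -2t³ - 3t² - 6t + 6.
The constant term is Q(0) = 6.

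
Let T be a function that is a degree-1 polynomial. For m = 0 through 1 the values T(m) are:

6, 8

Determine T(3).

Write T(m) = am + b; the 2 given values yield a linear system in the 2 coefficients.
Solving, T(m) = 2m + 6.
Then T(3) = 12.

12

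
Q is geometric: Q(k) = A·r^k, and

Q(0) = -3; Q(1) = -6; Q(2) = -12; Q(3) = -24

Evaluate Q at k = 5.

-96

Consecutive ratio: -6/(-3) = 2, and -12/(-6) = 2, so r = 2.
Then A·2^0 = -3 gives A = -3, and Q(k) = -3·2^k.
Q(5) = -3·2^5 = -96.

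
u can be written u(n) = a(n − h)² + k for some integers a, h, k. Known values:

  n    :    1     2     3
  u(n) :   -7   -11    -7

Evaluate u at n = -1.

25

First differences -4, 4; second difference 8 = 2a, so a = 4.
Expanding, the n-coefficient is −2ah = -8h; matching it to the data gives h = 2, and then k = -11.
So u(n) = 4(n − 2)² − 11.
u(-1) = 4·(-3)² − 11 = 25.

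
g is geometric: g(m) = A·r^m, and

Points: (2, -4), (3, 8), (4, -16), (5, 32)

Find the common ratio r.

-2

Consecutive ratio: 8/(-4) = -2, and -16/8 = -2, so r = -2.
Then A·(-2)^2 = -4 gives A = -1, and g(m) = -1·(-2)^m.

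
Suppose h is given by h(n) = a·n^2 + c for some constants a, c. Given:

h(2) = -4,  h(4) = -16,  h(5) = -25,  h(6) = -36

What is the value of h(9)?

From h(2) = -4 and h(4) = -16: 4a + c = -4 and 16a + c = -16.
Subtracting: 12a = -12, so a = -1; then c = -4 − (-1)·4 = 0.
So h(n) = -1n² + 0, and h(9) = -81.

-81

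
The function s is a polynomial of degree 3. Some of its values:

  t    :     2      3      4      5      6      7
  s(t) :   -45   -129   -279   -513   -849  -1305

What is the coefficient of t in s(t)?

Write s(t) = at³ + bt² + ct + d; the 6 given values yield a linear system in the 4 coefficients.
Solving, s(t) = -3t³ - 6t² + 3t - 3.
The coefficient of t is 3.

3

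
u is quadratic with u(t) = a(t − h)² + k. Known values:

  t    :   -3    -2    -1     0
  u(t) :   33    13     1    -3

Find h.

0

First differences -20, -12, -4; second difference 8 = 2a, so a = 4.
Expanding, the t-coefficient is −2ah = -8h; matching it to the data gives h = 0, and then k = -3.
So u(t) = 4(t + 0)² − 3.
Hence h = 0.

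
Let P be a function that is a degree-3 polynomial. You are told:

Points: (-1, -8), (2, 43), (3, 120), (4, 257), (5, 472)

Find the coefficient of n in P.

Write P(n) = an³ + bn² + cn + d; the 5 given values yield a linear system in the 4 coefficients.
Solving, P(n) = 3n³ + 3n² + 5n - 3.
The coefficient of n is 5.

5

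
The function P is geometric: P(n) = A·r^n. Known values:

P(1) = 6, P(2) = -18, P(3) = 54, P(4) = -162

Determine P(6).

Consecutive ratio: -18/6 = -3, and 54/(-18) = -3, so r = -3.
Then A·(-3)^1 = 6 gives A = -2, and P(n) = -2·(-3)^n.
P(6) = -2·(-3)^6 = -1458.

-1458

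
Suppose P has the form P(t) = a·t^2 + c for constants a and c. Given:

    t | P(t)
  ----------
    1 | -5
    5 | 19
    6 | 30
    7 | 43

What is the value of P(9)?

75

From P(1) = -5 and P(5) = 19: 1a + c = -5 and 25a + c = 19.
Subtracting: 24a = 24, so a = 1; then c = -5 − 1·1 = -6.
So P(t) = 1t² − 6, and P(9) = 75.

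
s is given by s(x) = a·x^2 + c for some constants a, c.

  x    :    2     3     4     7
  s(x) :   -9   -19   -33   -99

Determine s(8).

From s(2) = -9 and s(3) = -19: 4a + c = -9 and 9a + c = -19.
Subtracting: 5a = -10, so a = -2; then c = -9 − (-2)·4 = -1.
So s(x) = -2x² − 1, and s(8) = -129.

-129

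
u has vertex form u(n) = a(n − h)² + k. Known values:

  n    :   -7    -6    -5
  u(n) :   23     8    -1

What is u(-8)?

44

First differences -15, -9; second difference 6 = 2a, so a = 3.
Expanding, the n-coefficient is −2ah = -6h; matching it to the data gives h = -4, and then k = -4.
So u(n) = 3(n + 4)² − 4.
u(-8) = 3·(-4)² − 4 = 44.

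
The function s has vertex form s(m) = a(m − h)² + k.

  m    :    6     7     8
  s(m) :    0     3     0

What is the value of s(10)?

-24

First differences 3, -3; second difference -6 = 2a, so a = -3.
Expanding, the m-coefficient is −2ah = 6h; matching it to the data gives h = 7, and then k = 3.
So s(m) = -3(m − 7)² + 3.
s(10) = -3·3² + 3 = -24.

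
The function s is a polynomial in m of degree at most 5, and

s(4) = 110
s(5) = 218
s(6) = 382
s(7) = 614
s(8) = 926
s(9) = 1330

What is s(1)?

Write s(m) = am^5 + bm^4 + cm³ + dm² + em + p; the 6 given values yield a linear system in the 6 coefficients.
Solving, the top 2 coefficients vanish, and s(m) = 2m³ - 2m² + 4m - 2.
Then s(1) = 2.

2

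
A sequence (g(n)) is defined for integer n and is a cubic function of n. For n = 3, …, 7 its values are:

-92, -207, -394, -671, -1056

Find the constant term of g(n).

First differences: -115, -187, -277, -385. Second differences: -72, -90, -108. Third differences: -18, -18.
Level-3 differences are constant, so g has degree 3.
Fitting a degree-3 polynomial gives g(n) = -3n³ - 4n + 1.
The constant term is g(0) = 1.

1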